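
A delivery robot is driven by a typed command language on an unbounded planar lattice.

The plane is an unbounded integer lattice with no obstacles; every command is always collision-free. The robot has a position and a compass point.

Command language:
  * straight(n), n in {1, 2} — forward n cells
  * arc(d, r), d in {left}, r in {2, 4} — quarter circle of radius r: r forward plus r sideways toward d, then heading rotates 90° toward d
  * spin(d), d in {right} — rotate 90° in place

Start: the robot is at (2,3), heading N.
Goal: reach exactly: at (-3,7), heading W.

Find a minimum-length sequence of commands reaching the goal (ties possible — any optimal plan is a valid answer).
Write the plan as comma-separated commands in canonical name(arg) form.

arc(left, 4), straight(1)

begin: at (2,3), heading N
1. arc(left, 4) → at (-2,7), heading W
2. straight(1) → at (-3,7), heading W
nothing shorter than 2 reaches the goal.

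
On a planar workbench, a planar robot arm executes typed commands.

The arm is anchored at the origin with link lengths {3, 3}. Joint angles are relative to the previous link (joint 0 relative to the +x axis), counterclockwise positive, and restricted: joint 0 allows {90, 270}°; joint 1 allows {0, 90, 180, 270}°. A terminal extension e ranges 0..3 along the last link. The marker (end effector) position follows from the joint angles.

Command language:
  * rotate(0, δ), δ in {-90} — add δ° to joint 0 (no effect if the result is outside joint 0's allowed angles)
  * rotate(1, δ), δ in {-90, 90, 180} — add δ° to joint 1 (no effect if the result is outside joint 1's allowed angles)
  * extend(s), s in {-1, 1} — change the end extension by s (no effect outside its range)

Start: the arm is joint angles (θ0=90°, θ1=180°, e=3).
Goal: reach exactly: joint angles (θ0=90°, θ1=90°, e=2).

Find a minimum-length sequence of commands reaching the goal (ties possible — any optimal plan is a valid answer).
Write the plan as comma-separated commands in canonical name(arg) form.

t0: joint angles (θ0=90°, θ1=180°, e=3)
[1] after rotate(1, -90): joint angles (θ0=90°, θ1=90°, e=3)
[2] after extend(-1): joint angles (θ0=90°, θ1=90°, e=2)
no 1-step plan works, so 2 is optimal.

rotate(1, -90), extend(-1)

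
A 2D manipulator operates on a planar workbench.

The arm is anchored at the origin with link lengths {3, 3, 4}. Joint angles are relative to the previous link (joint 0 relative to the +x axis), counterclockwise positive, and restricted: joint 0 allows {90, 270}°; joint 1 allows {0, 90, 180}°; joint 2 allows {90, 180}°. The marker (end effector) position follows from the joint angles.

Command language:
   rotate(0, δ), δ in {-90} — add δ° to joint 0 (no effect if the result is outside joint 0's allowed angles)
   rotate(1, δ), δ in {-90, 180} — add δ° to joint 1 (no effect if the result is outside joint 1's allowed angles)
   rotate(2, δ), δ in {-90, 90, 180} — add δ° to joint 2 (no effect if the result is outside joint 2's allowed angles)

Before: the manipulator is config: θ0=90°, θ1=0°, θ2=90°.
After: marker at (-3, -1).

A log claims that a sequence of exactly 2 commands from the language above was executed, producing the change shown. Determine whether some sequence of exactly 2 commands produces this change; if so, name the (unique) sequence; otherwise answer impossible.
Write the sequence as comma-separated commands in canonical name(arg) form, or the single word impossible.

rotate(1, 180), rotate(1, -90)

key: running rotate(1, -90) before rotate(1, 180) would end elsewhere — order is forced
begin: config: θ0=90°, θ1=0°, θ2=90°
t=1 rotate(1, 180) ⇒ config: θ0=90°, θ1=180°, θ2=90°
t=2 rotate(1, -90) ⇒ config: θ0=90°, θ1=90°, θ2=90°
all 36 alternatives checked — unique.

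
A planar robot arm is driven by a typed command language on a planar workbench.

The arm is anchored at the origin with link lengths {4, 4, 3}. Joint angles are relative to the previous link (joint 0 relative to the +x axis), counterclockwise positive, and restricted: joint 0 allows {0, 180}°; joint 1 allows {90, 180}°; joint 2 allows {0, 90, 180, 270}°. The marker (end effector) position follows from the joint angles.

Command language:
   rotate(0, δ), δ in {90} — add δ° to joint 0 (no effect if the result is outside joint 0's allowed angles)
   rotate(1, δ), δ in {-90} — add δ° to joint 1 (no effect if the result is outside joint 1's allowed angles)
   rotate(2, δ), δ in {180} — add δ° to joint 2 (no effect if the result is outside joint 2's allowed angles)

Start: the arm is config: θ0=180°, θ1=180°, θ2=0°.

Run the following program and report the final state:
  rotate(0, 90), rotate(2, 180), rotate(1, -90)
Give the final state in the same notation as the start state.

begin: config: θ0=180°, θ1=180°, θ2=0°
step 1 (rotate(0, 90)): config: θ0=180°, θ1=180°, θ2=0°
step 2 (rotate(2, 180)): config: θ0=180°, θ1=180°, θ2=180°
step 3 (rotate(1, -90)): config: θ0=180°, θ1=90°, θ2=180°

config: θ0=180°, θ1=90°, θ2=180°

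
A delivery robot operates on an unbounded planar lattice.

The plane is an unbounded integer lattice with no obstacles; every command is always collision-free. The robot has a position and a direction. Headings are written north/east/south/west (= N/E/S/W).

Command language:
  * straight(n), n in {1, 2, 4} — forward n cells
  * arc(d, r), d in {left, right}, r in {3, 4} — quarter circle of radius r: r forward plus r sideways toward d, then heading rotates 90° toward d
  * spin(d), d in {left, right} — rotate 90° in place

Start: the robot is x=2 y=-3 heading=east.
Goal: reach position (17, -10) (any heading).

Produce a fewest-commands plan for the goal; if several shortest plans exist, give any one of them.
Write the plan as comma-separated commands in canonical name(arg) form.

straight(4), straight(4), arc(right, 4), arc(left, 3)

start: x=2 y=-3 heading=east
t=1 straight(4) ⇒ x=6 y=-3 heading=east
t=2 straight(4) ⇒ x=10 y=-3 heading=east
t=3 arc(right, 4) ⇒ x=14 y=-7 heading=south
t=4 arc(left, 3) ⇒ x=17 y=-10 heading=east
shorter routes all fall short; 4 is best.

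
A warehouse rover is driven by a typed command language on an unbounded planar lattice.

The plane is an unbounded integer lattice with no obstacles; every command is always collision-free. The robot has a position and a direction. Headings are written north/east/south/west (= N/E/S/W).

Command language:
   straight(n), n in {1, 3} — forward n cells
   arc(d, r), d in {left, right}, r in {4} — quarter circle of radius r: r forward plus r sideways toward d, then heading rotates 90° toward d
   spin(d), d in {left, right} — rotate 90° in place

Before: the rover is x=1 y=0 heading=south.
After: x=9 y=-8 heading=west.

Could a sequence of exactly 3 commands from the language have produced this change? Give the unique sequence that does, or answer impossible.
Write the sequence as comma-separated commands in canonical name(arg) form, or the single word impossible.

key: running spin(right) before arc(left, 4) would end elsewhere — order is forced
from: x=1 y=0 heading=south
1. arc(left, 4) → x=5 y=-4 heading=east
2. arc(right, 4) → x=9 y=-8 heading=south
3. spin(right) → x=9 y=-8 heading=west
uniquely the one of 216 3-step routes that fits.

arc(left, 4), arc(right, 4), spin(right)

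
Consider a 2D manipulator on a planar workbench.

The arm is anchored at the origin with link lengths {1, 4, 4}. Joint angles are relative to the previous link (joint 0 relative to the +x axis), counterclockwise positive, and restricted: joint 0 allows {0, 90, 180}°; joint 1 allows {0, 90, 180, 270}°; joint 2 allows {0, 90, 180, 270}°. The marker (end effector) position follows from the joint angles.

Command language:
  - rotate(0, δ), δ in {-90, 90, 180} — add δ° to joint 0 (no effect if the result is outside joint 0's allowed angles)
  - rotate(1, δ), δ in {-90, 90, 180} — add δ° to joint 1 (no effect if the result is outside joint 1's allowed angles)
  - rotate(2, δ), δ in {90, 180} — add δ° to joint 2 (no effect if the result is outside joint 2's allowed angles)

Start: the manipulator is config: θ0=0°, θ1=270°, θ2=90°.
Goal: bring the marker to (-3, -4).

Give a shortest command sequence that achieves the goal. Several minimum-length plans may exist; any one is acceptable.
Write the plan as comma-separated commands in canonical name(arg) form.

rotate(2, 180)

t0: config: θ0=0°, θ1=270°, θ2=90°
[1] after rotate(2, 180): config: θ0=0°, θ1=270°, θ2=270°
shorter routes all fall short; 1 is best.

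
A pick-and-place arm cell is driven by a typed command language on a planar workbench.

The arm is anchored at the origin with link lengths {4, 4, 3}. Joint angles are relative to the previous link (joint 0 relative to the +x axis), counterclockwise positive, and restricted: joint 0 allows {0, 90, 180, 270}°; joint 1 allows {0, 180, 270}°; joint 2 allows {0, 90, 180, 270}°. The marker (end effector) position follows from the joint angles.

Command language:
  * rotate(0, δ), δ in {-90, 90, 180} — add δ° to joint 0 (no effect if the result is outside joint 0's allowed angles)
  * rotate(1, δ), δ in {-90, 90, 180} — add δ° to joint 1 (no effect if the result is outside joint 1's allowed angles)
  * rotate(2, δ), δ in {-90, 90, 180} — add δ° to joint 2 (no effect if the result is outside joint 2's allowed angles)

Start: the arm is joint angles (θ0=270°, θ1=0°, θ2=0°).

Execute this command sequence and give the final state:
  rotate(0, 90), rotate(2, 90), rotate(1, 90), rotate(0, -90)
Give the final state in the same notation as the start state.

start: joint angles (θ0=270°, θ1=0°, θ2=0°)
step 1 (rotate(0, 90)): joint angles (θ0=0°, θ1=0°, θ2=0°)
step 2 (rotate(2, 90)): joint angles (θ0=0°, θ1=0°, θ2=90°)
step 3 (rotate(1, 90)): joint angles (θ0=0°, θ1=0°, θ2=90°)
step 4 (rotate(0, -90)): joint angles (θ0=270°, θ1=0°, θ2=90°)

joint angles (θ0=270°, θ1=0°, θ2=90°)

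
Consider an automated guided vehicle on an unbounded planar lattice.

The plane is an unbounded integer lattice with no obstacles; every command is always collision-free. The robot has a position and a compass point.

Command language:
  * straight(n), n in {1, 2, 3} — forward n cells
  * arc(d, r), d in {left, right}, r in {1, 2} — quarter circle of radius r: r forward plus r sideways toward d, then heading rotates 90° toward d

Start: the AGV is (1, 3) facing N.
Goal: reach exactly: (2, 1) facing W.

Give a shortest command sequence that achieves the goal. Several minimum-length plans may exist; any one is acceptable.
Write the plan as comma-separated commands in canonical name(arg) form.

straight(1), arc(right, 1), arc(right, 2), arc(right, 2)

begin: (1, 3) facing N
[1] after straight(1): (1, 4) facing N
[2] after arc(right, 1): (2, 5) facing E
[3] after arc(right, 2): (4, 3) facing S
[4] after arc(right, 2): (2, 1) facing W
nothing shorter than 4 reaches the goal.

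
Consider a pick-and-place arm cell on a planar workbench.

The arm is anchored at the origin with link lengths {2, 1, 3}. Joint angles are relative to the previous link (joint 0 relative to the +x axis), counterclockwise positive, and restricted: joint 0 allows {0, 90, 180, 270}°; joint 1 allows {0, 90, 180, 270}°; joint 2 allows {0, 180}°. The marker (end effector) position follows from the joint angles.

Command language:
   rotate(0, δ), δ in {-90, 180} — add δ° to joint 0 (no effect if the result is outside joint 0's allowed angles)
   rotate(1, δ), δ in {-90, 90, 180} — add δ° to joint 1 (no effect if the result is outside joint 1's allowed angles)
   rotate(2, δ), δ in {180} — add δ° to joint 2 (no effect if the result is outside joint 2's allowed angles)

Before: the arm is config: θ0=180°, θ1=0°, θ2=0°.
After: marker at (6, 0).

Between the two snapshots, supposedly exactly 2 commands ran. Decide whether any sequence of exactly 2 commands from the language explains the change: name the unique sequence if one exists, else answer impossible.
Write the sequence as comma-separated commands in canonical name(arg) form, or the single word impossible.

from: config: θ0=180°, θ1=0°, θ2=0°
t=1 rotate(0, -90) ⇒ config: θ0=90°, θ1=0°, θ2=0°
t=2 rotate(0, -90) ⇒ config: θ0=0°, θ1=0°, θ2=0°
no other 2-command option fits: unique.

rotate(0, -90), rotate(0, -90)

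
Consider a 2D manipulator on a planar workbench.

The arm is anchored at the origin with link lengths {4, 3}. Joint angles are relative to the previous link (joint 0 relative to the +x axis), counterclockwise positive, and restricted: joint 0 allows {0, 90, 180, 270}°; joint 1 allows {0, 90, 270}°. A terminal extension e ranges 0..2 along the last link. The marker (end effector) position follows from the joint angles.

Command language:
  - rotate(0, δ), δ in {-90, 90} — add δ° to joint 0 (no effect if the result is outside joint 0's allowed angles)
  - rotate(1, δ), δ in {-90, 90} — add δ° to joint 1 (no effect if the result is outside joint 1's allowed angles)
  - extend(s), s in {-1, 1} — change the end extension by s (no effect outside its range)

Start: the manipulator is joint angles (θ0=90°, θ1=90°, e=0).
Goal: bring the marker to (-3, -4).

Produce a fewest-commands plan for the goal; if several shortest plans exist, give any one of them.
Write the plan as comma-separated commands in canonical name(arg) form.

initial: joint angles (θ0=90°, θ1=90°, e=0)
[1] after rotate(1, -90): joint angles (θ0=90°, θ1=0°, e=0)
[2] after rotate(1, -90): joint angles (θ0=90°, θ1=270°, e=0)
[3] after rotate(0, 90): joint angles (θ0=180°, θ1=270°, e=0)
[4] after rotate(0, 90): joint angles (θ0=270°, θ1=270°, e=0)
minimal: 4 command(s), checked below 4.

rotate(1, -90), rotate(1, -90), rotate(0, 90), rotate(0, 90)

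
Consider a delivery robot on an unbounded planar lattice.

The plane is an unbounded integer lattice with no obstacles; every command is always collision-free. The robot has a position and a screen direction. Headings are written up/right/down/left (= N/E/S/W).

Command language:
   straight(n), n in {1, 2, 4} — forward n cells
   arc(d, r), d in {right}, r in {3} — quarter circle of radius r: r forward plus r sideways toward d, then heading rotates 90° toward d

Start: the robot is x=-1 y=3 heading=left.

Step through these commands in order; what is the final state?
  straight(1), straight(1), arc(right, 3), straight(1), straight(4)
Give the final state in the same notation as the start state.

start: x=-1 y=3 heading=left
[1] after straight(1): x=-2 y=3 heading=left
[2] after straight(1): x=-3 y=3 heading=left
[3] after arc(right, 3): x=-6 y=6 heading=up
[4] after straight(1): x=-6 y=7 heading=up
[5] after straight(4): x=-6 y=11 heading=up

x=-6 y=11 heading=up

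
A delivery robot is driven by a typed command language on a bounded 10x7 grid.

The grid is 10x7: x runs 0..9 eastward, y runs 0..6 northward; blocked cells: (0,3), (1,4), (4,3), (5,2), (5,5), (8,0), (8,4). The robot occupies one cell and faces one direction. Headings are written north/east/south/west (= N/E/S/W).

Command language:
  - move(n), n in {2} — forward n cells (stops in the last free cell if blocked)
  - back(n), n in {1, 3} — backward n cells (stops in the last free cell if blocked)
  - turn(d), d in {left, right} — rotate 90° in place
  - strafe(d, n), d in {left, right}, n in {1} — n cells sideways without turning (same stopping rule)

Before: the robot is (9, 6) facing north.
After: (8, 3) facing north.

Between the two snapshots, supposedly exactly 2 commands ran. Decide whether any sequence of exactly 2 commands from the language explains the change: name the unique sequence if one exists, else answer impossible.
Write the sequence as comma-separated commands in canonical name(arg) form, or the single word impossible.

back(3), strafe(left, 1)

key: heading stays N — no command in the sequence turns
from: (9, 6) facing north
1. back(3) → (9, 3) facing north
2. strafe(left, 1) → (8, 3) facing north
uniquely the one of 49 2-step routes that fits.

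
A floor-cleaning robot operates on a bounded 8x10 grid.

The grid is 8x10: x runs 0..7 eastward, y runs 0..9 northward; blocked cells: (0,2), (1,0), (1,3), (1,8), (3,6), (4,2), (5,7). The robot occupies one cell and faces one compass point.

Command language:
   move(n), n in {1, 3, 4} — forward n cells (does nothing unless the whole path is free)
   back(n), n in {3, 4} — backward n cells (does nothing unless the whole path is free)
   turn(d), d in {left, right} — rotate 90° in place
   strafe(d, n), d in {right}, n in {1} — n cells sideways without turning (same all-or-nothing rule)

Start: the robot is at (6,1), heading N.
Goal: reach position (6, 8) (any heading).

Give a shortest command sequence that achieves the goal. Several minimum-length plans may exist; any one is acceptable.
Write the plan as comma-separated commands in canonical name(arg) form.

initial: at (6,1), heading N
[1] after move(4): at (6,5), heading N
[2] after move(3): at (6,8), heading N
no 1-step plan works, so 2 is optimal.

move(4), move(3)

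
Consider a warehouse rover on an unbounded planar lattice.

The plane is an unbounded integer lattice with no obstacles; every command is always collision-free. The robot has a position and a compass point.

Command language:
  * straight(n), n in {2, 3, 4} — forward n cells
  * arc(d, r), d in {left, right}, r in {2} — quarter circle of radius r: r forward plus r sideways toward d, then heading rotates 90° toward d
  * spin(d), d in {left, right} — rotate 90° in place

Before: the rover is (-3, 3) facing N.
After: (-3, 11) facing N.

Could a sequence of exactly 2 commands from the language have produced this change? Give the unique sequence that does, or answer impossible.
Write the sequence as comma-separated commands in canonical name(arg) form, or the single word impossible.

straight(4), straight(4)

key: heading stays N — no command in the sequence turns
from: (-3, 3) facing N
[1] after straight(4): (-3, 7) facing N
[2] after straight(4): (-3, 11) facing N
no rival 2-sequence matches.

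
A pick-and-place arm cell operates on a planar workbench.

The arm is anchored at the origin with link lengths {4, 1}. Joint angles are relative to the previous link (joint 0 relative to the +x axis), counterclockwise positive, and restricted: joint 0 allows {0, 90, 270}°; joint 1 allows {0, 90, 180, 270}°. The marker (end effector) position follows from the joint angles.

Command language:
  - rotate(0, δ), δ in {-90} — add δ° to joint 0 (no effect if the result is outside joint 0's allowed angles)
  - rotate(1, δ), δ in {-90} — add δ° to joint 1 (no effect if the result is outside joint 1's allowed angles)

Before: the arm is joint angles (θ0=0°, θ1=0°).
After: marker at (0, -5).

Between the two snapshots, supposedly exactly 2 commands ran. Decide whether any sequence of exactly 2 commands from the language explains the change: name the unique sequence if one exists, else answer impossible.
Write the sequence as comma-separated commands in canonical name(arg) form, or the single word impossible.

t0: joint angles (θ0=0°, θ1=0°)
t=1 rotate(0, -90) ⇒ joint angles (θ0=270°, θ1=0°)
t=2 rotate(0, -90) ⇒ joint angles (θ0=270°, θ1=0°)
no other 2-command option fits: unique.

rotate(0, -90), rotate(0, -90)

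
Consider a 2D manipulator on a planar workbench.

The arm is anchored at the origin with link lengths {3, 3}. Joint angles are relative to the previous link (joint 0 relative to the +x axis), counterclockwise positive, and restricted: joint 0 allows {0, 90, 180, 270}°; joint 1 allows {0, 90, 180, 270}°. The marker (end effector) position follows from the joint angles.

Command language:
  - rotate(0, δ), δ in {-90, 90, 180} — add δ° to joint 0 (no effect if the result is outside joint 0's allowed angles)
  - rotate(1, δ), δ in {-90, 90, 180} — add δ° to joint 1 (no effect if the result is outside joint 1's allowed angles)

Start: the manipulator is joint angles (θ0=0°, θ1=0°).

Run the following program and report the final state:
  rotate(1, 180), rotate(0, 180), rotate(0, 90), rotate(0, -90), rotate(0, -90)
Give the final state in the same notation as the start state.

joint angles (θ0=90°, θ1=180°)

start: joint angles (θ0=0°, θ1=0°)
1. rotate(1, 180) → joint angles (θ0=0°, θ1=180°)
2. rotate(0, 180) → joint angles (θ0=180°, θ1=180°)
3. rotate(0, 90) → joint angles (θ0=270°, θ1=180°)
4. rotate(0, -90) → joint angles (θ0=180°, θ1=180°)
5. rotate(0, -90) → joint angles (θ0=90°, θ1=180°)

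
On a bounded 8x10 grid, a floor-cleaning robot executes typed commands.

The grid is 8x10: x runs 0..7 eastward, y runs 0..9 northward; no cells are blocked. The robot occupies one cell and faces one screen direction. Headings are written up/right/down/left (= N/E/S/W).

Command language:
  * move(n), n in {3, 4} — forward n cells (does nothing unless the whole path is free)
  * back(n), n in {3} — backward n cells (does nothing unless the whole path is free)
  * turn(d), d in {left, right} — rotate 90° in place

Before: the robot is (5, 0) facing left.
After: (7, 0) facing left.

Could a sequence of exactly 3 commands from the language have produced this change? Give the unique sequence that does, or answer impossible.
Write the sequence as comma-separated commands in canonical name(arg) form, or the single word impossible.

move(4), back(3), back(3)

key: order matters: swapping move(4) and back(3) lands elsewhere
t0: (5, 0) facing left
1. move(4) → (1, 0) facing left
2. back(3) → (4, 0) facing left
3. back(3) → (7, 0) facing left
no rival 3-sequence matches.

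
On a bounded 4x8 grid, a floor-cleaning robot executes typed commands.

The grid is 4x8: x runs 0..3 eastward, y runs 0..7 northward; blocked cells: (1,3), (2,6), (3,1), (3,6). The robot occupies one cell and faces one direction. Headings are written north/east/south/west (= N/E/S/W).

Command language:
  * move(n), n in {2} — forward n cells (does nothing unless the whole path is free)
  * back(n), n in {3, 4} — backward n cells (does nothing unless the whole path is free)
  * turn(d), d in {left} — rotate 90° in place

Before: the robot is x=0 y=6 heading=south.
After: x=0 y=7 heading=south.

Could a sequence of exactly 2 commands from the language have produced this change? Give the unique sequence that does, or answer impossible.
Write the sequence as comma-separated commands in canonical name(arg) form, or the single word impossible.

move(2), back(3)

key: order matters: swapping move(2) and back(3) lands elsewhere
from: x=0 y=6 heading=south
1. move(2) → x=0 y=4 heading=south
2. back(3) → x=0 y=7 heading=south
no rival 2-sequence matches.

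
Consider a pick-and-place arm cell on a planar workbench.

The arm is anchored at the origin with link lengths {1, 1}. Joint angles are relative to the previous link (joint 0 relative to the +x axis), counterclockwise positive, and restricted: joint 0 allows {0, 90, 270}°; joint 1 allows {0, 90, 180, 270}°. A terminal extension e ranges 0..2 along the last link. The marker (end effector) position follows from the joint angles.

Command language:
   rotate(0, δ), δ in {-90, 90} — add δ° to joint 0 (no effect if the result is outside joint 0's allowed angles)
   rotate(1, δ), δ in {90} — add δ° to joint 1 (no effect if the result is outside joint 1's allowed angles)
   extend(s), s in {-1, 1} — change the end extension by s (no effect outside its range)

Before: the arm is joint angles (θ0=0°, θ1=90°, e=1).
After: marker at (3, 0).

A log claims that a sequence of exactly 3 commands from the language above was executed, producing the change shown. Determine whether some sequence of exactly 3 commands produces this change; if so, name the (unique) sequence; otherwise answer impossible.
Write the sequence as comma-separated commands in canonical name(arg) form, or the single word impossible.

initial: joint angles (θ0=0°, θ1=90°, e=1)
[1] after rotate(1, 90): joint angles (θ0=0°, θ1=180°, e=1)
[2] after rotate(1, 90): joint angles (θ0=0°, θ1=270°, e=1)
[3] after rotate(1, 90): joint angles (θ0=0°, θ1=0°, e=1)
uniquely the one of 125 3-step routes that fits.

rotate(1, 90), rotate(1, 90), rotate(1, 90)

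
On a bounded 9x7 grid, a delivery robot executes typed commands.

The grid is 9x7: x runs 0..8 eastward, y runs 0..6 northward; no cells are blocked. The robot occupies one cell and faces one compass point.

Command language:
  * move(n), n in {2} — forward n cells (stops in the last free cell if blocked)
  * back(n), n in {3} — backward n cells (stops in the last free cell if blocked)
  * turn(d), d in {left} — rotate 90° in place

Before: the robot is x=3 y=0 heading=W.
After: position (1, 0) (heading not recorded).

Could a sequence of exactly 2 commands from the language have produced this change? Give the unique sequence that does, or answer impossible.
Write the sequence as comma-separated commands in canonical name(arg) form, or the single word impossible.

key: running turn(left) before move(2) would end elsewhere — order is forced
initial: x=3 y=0 heading=W
t=1 move(2) ⇒ x=1 y=0 heading=W
t=2 turn(left) ⇒ x=1 y=0 heading=S
no other 2-command option fits: unique.

move(2), turn(left)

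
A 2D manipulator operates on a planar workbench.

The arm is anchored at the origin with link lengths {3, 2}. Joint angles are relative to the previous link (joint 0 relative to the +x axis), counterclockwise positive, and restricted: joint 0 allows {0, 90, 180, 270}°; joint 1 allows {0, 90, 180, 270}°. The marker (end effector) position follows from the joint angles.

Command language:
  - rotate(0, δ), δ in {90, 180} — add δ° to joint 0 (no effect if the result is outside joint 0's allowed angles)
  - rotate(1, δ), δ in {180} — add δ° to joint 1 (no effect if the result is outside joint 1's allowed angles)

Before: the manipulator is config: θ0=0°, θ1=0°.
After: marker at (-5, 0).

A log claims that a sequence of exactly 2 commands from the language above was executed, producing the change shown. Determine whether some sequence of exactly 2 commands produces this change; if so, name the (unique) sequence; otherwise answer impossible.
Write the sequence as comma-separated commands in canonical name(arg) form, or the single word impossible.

initial: config: θ0=0°, θ1=0°
step 1 (rotate(0, 90)): config: θ0=90°, θ1=0°
step 2 (rotate(0, 90)): config: θ0=180°, θ1=0°
no other 2-command option fits: unique.

rotate(0, 90), rotate(0, 90)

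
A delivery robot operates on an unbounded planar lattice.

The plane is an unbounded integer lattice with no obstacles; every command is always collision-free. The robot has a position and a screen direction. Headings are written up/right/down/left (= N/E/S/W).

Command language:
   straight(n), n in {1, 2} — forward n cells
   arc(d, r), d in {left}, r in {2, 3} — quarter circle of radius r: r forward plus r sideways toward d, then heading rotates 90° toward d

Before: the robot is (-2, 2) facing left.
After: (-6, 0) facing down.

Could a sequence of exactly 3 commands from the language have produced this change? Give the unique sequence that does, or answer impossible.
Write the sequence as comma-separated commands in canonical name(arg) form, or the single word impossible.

straight(1), straight(1), arc(left, 2)

key: cell and facing (now S) both changed — the 3 commands mix motion and turning
begin: (-2, 2) facing left
[1] after straight(1): (-3, 2) facing left
[2] after straight(1): (-4, 2) facing left
[3] after arc(left, 2): (-6, 0) facing down
no other 3-command option fits: unique.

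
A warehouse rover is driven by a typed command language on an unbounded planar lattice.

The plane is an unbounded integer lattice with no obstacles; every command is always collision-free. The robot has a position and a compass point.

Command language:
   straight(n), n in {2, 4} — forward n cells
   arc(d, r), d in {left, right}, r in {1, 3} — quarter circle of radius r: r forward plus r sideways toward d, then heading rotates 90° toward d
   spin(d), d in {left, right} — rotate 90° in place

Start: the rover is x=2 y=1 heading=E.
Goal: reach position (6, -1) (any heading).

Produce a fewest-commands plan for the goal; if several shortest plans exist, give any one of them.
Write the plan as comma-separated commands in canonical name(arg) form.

from: x=2 y=1 heading=E
1. straight(4) → x=6 y=1 heading=E
2. spin(right) → x=6 y=1 heading=S
3. straight(2) → x=6 y=-1 heading=S
no 2-step plan works, so 3 is optimal.

straight(4), spin(right), straight(2)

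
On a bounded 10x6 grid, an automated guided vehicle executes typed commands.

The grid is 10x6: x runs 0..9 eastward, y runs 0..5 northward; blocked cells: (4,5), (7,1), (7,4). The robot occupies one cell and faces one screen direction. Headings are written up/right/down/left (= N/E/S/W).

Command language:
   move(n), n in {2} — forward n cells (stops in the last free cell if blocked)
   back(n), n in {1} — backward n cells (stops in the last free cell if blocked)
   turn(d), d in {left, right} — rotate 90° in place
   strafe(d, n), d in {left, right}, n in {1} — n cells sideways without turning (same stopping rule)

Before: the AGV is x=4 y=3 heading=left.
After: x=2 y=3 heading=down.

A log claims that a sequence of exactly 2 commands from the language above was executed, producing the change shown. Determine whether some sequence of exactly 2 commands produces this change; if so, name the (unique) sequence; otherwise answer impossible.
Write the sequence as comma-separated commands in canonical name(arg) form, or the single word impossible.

move(2), turn(left)

key: position moved to (2,3) AND the heading swung to S — translation plus rotation needed
t0: x=4 y=3 heading=left
step 1 (move(2)): x=2 y=3 heading=left
step 2 (turn(left)): x=2 y=3 heading=down
no other 2-command option fits: unique.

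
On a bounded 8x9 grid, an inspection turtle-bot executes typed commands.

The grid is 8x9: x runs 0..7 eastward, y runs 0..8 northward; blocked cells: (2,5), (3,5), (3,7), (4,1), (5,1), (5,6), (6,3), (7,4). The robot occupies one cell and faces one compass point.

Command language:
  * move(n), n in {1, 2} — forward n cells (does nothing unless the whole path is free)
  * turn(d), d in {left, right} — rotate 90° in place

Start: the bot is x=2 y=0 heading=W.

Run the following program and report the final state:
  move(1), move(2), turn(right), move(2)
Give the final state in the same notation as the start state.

x=1 y=2 heading=N

start: x=2 y=0 heading=W
step 1 (move(1)): x=1 y=0 heading=W
step 2 (move(2)): x=1 y=0 heading=W
step 3 (turn(right)): x=1 y=0 heading=N
step 4 (move(2)): x=1 y=2 heading=N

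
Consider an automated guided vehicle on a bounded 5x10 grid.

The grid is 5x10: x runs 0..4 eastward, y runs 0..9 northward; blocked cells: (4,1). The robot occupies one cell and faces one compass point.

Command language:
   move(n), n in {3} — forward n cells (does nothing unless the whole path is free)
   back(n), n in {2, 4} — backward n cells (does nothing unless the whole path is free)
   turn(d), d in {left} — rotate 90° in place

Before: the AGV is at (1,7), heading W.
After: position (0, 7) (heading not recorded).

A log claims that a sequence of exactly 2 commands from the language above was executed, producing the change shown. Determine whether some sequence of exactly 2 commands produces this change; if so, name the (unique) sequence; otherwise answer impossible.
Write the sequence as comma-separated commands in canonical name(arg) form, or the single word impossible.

key: order matters: swapping back(2) and move(3) lands elsewhere
t0: at (1,7), heading W
t=1 back(2) ⇒ at (3,7), heading W
t=2 move(3) ⇒ at (0,7), heading W
no other 2-command option fits: unique.

back(2), move(3)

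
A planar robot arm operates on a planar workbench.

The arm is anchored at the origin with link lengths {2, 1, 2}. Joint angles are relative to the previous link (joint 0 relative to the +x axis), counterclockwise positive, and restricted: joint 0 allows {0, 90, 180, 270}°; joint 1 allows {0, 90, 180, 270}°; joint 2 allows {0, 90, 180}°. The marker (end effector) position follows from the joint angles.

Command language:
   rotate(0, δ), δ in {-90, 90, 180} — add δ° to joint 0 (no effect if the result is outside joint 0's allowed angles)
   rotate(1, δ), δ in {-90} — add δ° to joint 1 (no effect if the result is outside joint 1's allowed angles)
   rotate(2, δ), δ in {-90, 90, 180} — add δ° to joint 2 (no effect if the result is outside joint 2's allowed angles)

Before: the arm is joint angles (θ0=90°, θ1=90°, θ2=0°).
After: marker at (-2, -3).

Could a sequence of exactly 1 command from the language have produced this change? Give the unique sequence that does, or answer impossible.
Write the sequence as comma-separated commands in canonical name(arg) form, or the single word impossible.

rotate(0, 90)

from: joint angles (θ0=90°, θ1=90°, θ2=0°)
t=1 rotate(0, 90) ⇒ joint angles (θ0=180°, θ1=90°, θ2=0°)
no other 1-command option fits: unique.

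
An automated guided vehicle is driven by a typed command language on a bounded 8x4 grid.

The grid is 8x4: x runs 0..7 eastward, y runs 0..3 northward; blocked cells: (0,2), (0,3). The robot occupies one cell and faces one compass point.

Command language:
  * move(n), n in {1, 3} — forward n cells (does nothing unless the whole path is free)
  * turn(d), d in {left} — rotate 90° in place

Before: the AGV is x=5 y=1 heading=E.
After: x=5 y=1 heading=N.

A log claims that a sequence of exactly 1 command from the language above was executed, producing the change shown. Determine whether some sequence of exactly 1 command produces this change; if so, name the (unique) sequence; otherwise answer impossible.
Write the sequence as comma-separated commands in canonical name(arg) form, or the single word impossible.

key: parked at (5,1) the whole time — nothing moves the robot
initial: x=5 y=1 heading=E
step 1 (turn(left)): x=5 y=1 heading=N
no rival 1-sequence matches.

turn(left)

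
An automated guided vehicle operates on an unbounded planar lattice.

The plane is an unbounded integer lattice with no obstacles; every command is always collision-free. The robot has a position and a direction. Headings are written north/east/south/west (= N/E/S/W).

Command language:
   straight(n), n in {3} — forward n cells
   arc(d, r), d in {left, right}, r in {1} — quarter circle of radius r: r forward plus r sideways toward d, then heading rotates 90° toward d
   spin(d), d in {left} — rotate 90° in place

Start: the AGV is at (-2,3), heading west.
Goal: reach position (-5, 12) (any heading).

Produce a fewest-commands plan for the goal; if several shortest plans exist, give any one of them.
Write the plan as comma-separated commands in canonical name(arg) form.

start: at (-2,3), heading west
step 1 (arc(right, 1)): at (-3,4), heading north
step 2 (arc(left, 1)): at (-4,5), heading west
step 3 (arc(right, 1)): at (-5,6), heading north
step 4 (straight(3)): at (-5,9), heading north
step 5 (straight(3)): at (-5,12), heading north
shorter routes all fall short; 5 is best.

arc(right, 1), arc(left, 1), arc(right, 1), straight(3), straight(3)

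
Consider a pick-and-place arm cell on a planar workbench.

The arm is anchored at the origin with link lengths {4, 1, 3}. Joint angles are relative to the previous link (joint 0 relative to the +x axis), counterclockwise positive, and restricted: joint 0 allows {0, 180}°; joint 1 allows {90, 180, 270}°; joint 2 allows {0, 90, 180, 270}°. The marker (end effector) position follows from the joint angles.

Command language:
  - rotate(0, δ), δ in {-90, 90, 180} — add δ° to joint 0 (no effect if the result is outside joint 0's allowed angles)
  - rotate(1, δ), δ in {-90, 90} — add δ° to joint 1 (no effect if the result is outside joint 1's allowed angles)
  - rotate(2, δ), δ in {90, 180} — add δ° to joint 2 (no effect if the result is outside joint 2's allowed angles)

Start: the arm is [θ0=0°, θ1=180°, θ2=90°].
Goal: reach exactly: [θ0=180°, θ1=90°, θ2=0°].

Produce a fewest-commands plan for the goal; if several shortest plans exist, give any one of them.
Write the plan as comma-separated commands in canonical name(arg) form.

from: [θ0=0°, θ1=180°, θ2=90°]
[1] after rotate(1, -90): [θ0=0°, θ1=90°, θ2=90°]
[2] after rotate(2, 90): [θ0=0°, θ1=90°, θ2=180°]
[3] after rotate(0, 180): [θ0=180°, θ1=90°, θ2=180°]
[4] after rotate(2, 180): [θ0=180°, θ1=90°, θ2=0°]
minimal: 4 command(s), checked below 4.

rotate(1, -90), rotate(2, 90), rotate(0, 180), rotate(2, 180)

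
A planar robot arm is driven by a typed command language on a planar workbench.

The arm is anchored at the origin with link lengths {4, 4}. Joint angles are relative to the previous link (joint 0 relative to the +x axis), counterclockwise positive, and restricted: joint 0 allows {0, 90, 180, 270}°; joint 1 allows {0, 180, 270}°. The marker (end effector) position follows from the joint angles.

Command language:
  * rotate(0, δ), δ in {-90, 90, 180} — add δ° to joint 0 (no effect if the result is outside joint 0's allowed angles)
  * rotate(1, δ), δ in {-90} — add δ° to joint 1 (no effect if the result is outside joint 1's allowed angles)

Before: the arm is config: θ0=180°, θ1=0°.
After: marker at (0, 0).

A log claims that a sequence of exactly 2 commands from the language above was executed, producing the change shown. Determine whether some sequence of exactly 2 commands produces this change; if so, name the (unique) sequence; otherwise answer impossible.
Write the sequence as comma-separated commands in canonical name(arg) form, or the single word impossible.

rotate(1, -90), rotate(1, -90)

start: config: θ0=180°, θ1=0°
t=1 rotate(1, -90) ⇒ config: θ0=180°, θ1=270°
t=2 rotate(1, -90) ⇒ config: θ0=180°, θ1=180°
all 16 alternatives checked — unique.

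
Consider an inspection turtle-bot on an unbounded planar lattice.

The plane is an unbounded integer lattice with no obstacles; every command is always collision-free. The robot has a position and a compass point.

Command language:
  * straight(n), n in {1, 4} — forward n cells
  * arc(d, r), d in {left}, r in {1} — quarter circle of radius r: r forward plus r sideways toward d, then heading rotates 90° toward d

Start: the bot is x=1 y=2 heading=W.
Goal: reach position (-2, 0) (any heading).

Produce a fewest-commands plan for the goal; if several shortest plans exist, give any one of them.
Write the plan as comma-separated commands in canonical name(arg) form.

from: x=1 y=2 heading=W
1. straight(1) → x=0 y=2 heading=W
2. straight(1) → x=-1 y=2 heading=W
3. arc(left, 1) → x=-2 y=1 heading=S
4. straight(1) → x=-2 y=0 heading=S
shorter routes all fall short; 4 is best.

straight(1), straight(1), arc(left, 1), straight(1)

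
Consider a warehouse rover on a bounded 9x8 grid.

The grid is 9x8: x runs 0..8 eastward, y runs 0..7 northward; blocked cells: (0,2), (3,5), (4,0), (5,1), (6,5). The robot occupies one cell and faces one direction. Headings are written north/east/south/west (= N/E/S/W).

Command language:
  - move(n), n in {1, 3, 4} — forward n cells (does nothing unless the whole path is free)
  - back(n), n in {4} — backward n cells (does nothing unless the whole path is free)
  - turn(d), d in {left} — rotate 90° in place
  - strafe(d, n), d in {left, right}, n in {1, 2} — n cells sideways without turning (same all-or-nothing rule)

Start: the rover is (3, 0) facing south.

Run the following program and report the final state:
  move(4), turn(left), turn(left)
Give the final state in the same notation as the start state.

initial: (3, 0) facing south
[1] after move(4): (3, 0) facing south
[2] after turn(left): (3, 0) facing east
[3] after turn(left): (3, 0) facing north

(3, 0) facing north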